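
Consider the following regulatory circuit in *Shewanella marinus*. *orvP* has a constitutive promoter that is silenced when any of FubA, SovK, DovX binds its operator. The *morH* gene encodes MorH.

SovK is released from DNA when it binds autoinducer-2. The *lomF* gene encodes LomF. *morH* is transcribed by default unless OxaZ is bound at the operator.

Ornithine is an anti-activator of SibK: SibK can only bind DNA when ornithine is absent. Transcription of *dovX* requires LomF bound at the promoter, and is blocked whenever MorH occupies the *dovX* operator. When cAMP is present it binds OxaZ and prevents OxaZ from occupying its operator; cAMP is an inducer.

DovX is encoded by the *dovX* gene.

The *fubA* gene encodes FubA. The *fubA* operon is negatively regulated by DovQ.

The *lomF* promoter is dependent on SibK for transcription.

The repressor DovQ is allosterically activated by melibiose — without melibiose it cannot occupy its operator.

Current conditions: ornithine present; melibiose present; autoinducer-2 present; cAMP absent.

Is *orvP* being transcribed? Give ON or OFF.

Melibiose is present, so DovQ is active.
With repressor DovQ bound, *fubA* is not transcribed.
So FubA is not produced.
Autoinducer-2 is present, so SovK is inactive.
cAMP is absent, so OxaZ is active.
With repressor OxaZ bound, *morH* is not transcribed.
So MorH is not produced.
Ornithine is present, so SibK is inactive.
Required activator SibK is absent, so *lomF* is not transcribed.
So LomF is not produced.
Required activator LomF is absent, so *dovX* is not transcribed.
So DovX is not produced.
With no repressor bound, *orvP* is transcribed.

ON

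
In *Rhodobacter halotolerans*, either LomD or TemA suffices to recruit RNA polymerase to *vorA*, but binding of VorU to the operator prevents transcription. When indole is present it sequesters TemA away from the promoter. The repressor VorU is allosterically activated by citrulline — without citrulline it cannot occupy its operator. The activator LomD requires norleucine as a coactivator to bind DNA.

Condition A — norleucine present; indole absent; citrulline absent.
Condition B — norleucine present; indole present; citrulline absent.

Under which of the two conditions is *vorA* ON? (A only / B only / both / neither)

Condition A:
Norleucine is present, so LomD is active.
Indole is absent, so TemA is active.
Citrulline is absent, so VorU is inactive.
Activator LomD is present, so *vorA* is transcribed.
→ *vorA* is ON in A.
Condition B:
Norleucine is present, so LomD is active.
Indole is present, so TemA is inactive.
Citrulline is absent, so VorU is inactive.
Activator LomD is present, so *vorA* is transcribed.
→ *vorA* is ON in B.

both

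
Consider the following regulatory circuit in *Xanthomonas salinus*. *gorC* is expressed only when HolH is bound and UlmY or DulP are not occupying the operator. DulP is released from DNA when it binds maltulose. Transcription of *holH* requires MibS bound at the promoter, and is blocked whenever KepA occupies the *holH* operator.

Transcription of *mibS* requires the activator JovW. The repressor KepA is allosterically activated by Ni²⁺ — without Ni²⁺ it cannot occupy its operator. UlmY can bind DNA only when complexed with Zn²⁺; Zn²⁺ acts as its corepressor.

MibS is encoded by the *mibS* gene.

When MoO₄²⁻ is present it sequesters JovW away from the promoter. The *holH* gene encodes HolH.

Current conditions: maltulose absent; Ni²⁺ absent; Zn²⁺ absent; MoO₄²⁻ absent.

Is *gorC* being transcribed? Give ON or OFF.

Zn²⁺ is absent, so UlmY is inactive.
Maltulose is absent, so DulP is active.
Ni²⁺ is absent, so KepA is inactive.
MoO₄²⁻ is absent, so JovW is active.
No repressor is bound and JovW is active, so *mibS* is transcribed.
So MibS is produced and active.
No repressor is bound and MibS is active, so *holH* is transcribed.
So HolH is produced and active.
With repressor DulP bound, *gorC* is not transcribed.

OFF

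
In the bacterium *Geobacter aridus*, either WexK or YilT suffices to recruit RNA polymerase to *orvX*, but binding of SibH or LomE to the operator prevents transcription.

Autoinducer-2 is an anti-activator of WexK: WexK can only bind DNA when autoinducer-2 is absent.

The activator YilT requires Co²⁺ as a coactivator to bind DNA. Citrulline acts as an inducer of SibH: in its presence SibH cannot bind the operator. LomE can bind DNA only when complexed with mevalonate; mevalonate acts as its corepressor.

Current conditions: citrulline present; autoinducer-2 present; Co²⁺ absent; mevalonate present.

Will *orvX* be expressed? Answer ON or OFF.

Citrulline is present, so SibH is inactive.
Autoinducer-2 is present, so WexK is inactive.
Mevalonate is present, so LomE is active.
Co²⁺ is absent, so YilT is inactive.
With repressor LomE bound, *orvX* is not transcribed.

OFF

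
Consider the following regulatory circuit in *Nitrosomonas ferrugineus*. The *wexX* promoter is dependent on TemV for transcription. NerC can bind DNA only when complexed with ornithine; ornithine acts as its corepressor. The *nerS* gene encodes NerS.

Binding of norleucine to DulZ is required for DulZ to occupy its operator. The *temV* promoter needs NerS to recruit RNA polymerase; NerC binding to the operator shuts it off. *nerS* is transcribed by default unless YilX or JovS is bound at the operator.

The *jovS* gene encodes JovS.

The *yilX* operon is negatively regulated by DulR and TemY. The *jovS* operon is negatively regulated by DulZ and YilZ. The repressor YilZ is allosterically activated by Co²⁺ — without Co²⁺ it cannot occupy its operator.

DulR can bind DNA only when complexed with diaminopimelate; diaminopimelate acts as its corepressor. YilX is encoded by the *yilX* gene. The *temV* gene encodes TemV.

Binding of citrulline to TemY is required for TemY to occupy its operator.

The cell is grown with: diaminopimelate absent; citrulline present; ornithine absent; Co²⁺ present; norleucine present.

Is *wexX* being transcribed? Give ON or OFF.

ON

Diaminopimelate is absent, so DulR is inactive.
Citrulline is present, so TemY is active.
With repressor TemY bound, *yilX* is not transcribed.
So YilX is not produced.
Norleucine is present, so DulZ is active.
Co²⁺ is present, so YilZ is active.
With repressor DulZ bound, *jovS* is not transcribed.
So JovS is not produced.
With no repressor bound, *nerS* is transcribed.
So NerS is produced and active.
Ornithine is absent, so NerC is inactive.
No repressor is bound and NerS is active, so *temV* is transcribed.
So TemV is produced and active.
No repressor is bound and TemV is active, so *wexX* is transcribed.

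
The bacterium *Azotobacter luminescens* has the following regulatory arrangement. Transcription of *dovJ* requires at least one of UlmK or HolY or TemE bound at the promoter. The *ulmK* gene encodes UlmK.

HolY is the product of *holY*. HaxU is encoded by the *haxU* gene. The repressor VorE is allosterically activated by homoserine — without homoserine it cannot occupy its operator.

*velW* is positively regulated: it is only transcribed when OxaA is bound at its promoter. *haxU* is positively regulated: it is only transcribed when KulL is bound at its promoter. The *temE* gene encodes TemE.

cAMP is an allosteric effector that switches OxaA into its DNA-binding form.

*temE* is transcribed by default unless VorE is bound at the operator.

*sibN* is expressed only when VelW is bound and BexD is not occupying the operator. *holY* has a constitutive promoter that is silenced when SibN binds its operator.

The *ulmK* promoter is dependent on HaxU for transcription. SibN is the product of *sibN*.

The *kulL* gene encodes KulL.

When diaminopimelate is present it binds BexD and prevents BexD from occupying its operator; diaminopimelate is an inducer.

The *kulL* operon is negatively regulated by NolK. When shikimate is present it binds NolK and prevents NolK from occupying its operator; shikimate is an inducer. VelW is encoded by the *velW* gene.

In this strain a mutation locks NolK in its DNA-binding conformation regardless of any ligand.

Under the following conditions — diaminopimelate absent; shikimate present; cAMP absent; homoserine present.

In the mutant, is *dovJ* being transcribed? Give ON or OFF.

ON

NolK is constitutively active in this strain.
With repressor NolK bound, *kulL* is not transcribed.
So KulL is not produced.
Required activator KulL is absent, so *haxU* is not transcribed.
So HaxU is not produced.
Required activator HaxU is absent, so *ulmK* is not transcribed.
So UlmK is not produced.
cAMP is absent, so OxaA is inactive.
Required activator OxaA is absent, so *velW* is not transcribed.
So VelW is not produced.
Diaminopimelate is absent, so BexD is active.
With repressor BexD bound, *sibN* is not transcribed.
So SibN is not produced.
With no repressor bound, *holY* is transcribed.
So HolY is produced and active.
Homoserine is present, so VorE is active.
With repressor VorE bound, *temE* is not transcribed.
So TemE is not produced.
Activator HolY is present, so *dovJ* is transcribed.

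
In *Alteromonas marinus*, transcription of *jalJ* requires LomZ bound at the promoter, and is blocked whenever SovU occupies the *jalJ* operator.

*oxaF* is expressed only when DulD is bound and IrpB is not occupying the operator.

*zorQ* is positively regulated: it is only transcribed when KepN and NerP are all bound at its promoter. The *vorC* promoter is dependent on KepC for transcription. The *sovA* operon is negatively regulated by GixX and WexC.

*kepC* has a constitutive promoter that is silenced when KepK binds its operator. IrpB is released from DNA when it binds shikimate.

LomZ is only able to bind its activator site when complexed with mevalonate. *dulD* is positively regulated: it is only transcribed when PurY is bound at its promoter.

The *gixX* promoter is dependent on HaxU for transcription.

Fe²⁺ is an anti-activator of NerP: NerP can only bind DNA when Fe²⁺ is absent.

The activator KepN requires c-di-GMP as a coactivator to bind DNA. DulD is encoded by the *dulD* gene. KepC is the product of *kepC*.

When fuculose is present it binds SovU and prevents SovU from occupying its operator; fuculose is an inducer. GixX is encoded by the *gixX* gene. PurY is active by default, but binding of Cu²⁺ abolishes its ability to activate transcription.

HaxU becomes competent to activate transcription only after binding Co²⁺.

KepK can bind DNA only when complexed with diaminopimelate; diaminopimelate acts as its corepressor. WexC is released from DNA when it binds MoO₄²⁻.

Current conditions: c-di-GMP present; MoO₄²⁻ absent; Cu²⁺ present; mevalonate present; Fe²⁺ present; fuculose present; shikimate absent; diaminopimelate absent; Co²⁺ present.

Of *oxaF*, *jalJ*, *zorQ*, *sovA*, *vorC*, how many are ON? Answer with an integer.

2

Cu²⁺ is present, so PurY is inactive.
Required activator PurY is absent, so *dulD* is not transcribed.
So DulD is not produced.
Shikimate is absent, so IrpB is active.
With repressor IrpB bound, *oxaF* is not transcribed.
→ *oxaF* is OFF.
Fuculose is present, so SovU is inactive.
Mevalonate is present, so LomZ is active.
No repressor is bound and LomZ is active, so *jalJ* is transcribed.
→ *jalJ* is ON.
c-di-GMP is present, so KepN is active.
Fe²⁺ is present, so NerP is inactive.
Required activator NerP is absent, so *zorQ* is not transcribed.
→ *zorQ* is OFF.
Co²⁺ is present, so HaxU is active.
No repressor is bound and HaxU is active, so *gixX* is transcribed.
So GixX is produced and active.
MoO₄²⁻ is absent, so WexC is active.
With repressor GixX bound, *sovA* is not transcribed.
→ *sovA* is OFF.
Diaminopimelate is absent, so KepK is inactive.
With no repressor bound, *kepC* is transcribed.
So KepC is produced and active.
No repressor is bound and KepC is active, so *vorC* is transcribed.
→ *vorC* is ON.
2 of the 5 genes are transcribed.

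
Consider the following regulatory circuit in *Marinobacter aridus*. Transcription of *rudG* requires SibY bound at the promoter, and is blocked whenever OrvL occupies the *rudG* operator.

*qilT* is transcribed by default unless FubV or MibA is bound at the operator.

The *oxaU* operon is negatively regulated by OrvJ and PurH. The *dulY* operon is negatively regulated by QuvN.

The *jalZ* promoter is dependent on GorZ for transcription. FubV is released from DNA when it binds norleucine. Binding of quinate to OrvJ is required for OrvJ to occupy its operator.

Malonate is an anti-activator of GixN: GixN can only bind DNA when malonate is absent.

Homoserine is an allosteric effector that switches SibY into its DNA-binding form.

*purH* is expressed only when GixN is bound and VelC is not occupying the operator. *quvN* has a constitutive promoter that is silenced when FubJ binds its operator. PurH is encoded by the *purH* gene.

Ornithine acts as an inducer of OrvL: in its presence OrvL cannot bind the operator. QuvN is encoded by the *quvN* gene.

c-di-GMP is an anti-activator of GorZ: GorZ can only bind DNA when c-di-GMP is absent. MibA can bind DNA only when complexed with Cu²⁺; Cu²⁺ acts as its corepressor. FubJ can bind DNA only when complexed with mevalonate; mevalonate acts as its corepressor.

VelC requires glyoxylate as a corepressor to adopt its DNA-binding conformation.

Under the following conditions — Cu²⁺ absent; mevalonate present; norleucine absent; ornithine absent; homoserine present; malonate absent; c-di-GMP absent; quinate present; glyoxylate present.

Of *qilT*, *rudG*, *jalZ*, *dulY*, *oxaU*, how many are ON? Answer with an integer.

Norleucine is absent, so FubV is active.
Cu²⁺ is absent, so MibA is inactive.
With repressor FubV bound, *qilT* is not transcribed.
→ *qilT* is OFF.
Ornithine is absent, so OrvL is active.
Homoserine is present, so SibY is active.
With repressor OrvL bound, *rudG* is not transcribed.
→ *rudG* is OFF.
c-di-GMP is absent, so GorZ is active.
No repressor is bound and GorZ is active, so *jalZ* is transcribed.
→ *jalZ* is ON.
Mevalonate is present, so FubJ is active.
With repressor FubJ bound, *quvN* is not transcribed.
So QuvN is not produced.
With no repressor bound, *dulY* is transcribed.
→ *dulY* is ON.
Quinate is present, so OrvJ is active.
Malonate is absent, so GixN is active.
Glyoxylate is present, so VelC is active.
With repressor VelC bound, *purH* is not transcribed.
So PurH is not produced.
With repressor OrvJ bound, *oxaU* is not transcribed.
→ *oxaU* is OFF.
2 of the 5 genes are transcribed.

2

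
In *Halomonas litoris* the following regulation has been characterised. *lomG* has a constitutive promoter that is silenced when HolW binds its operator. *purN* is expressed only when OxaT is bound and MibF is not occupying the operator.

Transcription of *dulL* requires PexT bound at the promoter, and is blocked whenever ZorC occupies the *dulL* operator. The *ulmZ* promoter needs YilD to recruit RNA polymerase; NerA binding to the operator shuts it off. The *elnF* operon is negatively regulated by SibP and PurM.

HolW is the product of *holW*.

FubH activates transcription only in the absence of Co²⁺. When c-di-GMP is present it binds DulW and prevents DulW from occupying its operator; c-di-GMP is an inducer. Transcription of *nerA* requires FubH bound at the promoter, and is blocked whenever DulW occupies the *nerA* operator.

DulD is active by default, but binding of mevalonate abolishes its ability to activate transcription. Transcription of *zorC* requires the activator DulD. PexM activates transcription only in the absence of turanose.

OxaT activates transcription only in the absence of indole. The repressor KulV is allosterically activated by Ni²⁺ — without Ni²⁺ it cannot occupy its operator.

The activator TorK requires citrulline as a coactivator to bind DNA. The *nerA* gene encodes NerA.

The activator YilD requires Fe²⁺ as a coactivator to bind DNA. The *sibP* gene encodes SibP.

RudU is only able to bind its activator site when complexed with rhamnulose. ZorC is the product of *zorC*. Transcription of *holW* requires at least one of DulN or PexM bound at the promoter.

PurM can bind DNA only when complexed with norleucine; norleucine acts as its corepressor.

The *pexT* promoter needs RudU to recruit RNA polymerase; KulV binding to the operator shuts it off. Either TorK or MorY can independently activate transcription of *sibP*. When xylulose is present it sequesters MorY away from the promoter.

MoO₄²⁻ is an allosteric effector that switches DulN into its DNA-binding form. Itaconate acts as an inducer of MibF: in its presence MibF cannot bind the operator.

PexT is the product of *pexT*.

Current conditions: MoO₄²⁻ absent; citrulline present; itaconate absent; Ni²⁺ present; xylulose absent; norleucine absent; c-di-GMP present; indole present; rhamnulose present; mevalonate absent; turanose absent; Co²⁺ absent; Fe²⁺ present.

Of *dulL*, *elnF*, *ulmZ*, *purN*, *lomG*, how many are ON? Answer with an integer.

0

Ni²⁺ is present, so KulV is active.
Rhamnulose is present, so RudU is active.
With repressor KulV bound, *pexT* is not transcribed.
So PexT is not produced.
Mevalonate is absent, so DulD is active.
No repressor is bound and DulD is active, so *zorC* is transcribed.
So ZorC is produced and active.
With repressor ZorC bound, *dulL* is not transcribed.
→ *dulL* is OFF.
Citrulline is present, so TorK is active.
Xylulose is absent, so MorY is active.
Activator TorK is present, so *sibP* is transcribed.
So SibP is produced and active.
Norleucine is absent, so PurM is inactive.
With repressor SibP bound, *elnF* is not transcribed.
→ *elnF* is OFF.
Fe²⁺ is present, so YilD is active.
Co²⁺ is absent, so FubH is active.
c-di-GMP is present, so DulW is inactive.
No repressor is bound and FubH is active, so *nerA* is transcribed.
So NerA is produced and active.
With repressor NerA bound, *ulmZ* is not transcribed.
→ *ulmZ* is OFF.
Indole is present, so OxaT is inactive.
Itaconate is absent, so MibF is active.
With repressor MibF bound, *purN* is not transcribed.
→ *purN* is OFF.
MoO₄²⁻ is absent, so DulN is inactive.
Turanose is absent, so PexM is active.
Activator PexM is present, so *holW* is transcribed.
So HolW is produced and active.
With repressor HolW bound, *lomG* is not transcribed.
→ *lomG* is OFF.
0 of the 5 genes are transcribed.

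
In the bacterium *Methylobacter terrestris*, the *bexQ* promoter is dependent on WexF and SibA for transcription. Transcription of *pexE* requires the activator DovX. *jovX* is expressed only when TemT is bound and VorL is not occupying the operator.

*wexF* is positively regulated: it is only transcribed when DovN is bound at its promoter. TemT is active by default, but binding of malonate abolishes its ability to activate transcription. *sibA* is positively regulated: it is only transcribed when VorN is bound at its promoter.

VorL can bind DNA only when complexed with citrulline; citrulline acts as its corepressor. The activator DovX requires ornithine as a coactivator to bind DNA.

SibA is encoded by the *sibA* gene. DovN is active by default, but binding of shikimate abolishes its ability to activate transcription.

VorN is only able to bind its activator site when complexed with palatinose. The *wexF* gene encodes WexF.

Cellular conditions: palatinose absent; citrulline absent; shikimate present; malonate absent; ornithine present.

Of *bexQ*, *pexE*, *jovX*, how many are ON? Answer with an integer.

Shikimate is present, so DovN is inactive.
Required activator DovN is absent, so *wexF* is not transcribed.
So WexF is not produced.
Palatinose is absent, so VorN is inactive.
Required activator VorN is absent, so *sibA* is not transcribed.
So SibA is not produced.
Required activator WexF is absent, so *bexQ* is not transcribed.
→ *bexQ* is OFF.
Ornithine is present, so DovX is active.
No repressor is bound and DovX is active, so *pexE* is transcribed.
→ *pexE* is ON.
Malonate is absent, so TemT is active.
Citrulline is absent, so VorL is inactive.
No repressor is bound and TemT is active, so *jovX* is transcribed.
→ *jovX* is ON.
2 of the 3 genes are transcribed.

2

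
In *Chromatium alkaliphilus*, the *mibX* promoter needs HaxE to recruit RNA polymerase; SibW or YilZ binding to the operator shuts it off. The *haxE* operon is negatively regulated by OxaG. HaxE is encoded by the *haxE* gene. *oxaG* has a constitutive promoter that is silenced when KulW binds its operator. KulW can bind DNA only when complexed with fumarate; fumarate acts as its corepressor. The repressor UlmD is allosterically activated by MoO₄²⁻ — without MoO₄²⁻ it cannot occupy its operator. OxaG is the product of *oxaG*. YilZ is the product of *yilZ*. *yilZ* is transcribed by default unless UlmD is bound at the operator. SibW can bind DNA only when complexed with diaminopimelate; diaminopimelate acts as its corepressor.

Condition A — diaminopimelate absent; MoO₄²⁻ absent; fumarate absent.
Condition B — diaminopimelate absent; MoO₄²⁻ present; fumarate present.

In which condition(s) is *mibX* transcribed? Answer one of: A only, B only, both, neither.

B only

Condition A:
Diaminopimelate is absent, so SibW is inactive.
MoO₄²⁻ is absent, so UlmD is inactive.
With no repressor bound, *yilZ* is transcribed.
So YilZ is produced and active.
Fumarate is absent, so KulW is inactive.
With no repressor bound, *oxaG* is transcribed.
So OxaG is produced and active.
With repressor OxaG bound, *haxE* is not transcribed.
So HaxE is not produced.
With repressor YilZ bound, *mibX* is not transcribed.
→ *mibX* is OFF in A.
Condition B:
Diaminopimelate is absent, so SibW is inactive.
MoO₄²⁻ is present, so UlmD is active.
With repressor UlmD bound, *yilZ* is not transcribed.
So YilZ is not produced.
Fumarate is present, so KulW is active.
With repressor KulW bound, *oxaG* is not transcribed.
So OxaG is not produced.
With no repressor bound, *haxE* is transcribed.
So HaxE is produced and active.
No repressor is bound and HaxE is active, so *mibX* is transcribed.
→ *mibX* is ON in B.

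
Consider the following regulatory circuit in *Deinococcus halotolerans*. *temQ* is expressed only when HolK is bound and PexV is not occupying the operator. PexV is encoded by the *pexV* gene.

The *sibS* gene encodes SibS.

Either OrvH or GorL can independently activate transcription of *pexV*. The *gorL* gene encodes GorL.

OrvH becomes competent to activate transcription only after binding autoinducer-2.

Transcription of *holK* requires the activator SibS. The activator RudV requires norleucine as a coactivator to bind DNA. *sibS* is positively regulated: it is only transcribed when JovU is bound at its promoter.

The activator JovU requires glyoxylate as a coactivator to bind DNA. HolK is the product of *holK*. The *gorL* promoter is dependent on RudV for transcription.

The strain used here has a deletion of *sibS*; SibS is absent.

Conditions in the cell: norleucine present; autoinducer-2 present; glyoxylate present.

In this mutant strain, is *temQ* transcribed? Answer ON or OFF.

SibS is non-functional in this strain, so it has no effect.
Required activator SibS is absent, so *holK* is not transcribed.
So HolK is not produced.
Autoinducer-2 is present, so OrvH is active.
Norleucine is present, so RudV is active.
No repressor is bound and RudV is active, so *gorL* is transcribed.
So GorL is produced and active.
Activator OrvH is present, so *pexV* is transcribed.
So PexV is produced and active.
With repressor PexV bound, *temQ* is not transcribed.

OFF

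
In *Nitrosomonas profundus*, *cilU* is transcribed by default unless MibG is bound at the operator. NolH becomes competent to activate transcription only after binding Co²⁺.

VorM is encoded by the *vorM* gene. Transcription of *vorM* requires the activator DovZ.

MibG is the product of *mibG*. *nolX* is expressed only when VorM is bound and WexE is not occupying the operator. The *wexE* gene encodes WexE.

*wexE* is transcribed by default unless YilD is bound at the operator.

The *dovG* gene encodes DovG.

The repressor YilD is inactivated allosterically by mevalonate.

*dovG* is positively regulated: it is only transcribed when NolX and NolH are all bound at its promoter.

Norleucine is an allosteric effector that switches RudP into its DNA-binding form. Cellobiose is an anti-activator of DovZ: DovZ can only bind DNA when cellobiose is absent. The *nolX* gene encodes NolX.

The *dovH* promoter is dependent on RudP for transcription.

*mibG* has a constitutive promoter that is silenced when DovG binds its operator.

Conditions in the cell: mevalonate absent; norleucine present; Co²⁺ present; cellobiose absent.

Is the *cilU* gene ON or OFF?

Cellobiose is absent, so DovZ is active.
No repressor is bound and DovZ is active, so *vorM* is transcribed.
So VorM is produced and active.
Mevalonate is absent, so YilD is active.
With repressor YilD bound, *wexE* is not transcribed.
So WexE is not produced.
No repressor is bound and VorM is active, so *nolX* is transcribed.
So NolX is produced and active.
Co²⁺ is present, so NolH is active.
No repressor is bound and NolX and NolH are active, so *dovG* is transcribed.
So DovG is produced and active.
With repressor DovG bound, *mibG* is not transcribed.
So MibG is not produced.
With no repressor bound, *cilU* is transcribed.

ON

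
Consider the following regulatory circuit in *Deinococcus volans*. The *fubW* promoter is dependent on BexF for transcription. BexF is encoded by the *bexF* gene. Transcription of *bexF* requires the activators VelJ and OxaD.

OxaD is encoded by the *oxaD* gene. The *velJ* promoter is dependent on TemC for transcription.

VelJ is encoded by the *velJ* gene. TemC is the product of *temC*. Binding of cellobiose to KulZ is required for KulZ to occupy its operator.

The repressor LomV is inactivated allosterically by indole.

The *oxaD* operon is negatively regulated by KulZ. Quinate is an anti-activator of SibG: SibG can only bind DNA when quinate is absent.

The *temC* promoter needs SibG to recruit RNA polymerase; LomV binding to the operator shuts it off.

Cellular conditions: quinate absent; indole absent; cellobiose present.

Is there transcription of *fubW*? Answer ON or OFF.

Quinate is absent, so SibG is active.
Indole is absent, so LomV is active.
With repressor LomV bound, *temC* is not transcribed.
So TemC is not produced.
Required activator TemC is absent, so *velJ* is not transcribed.
So VelJ is not produced.
Cellobiose is present, so KulZ is active.
With repressor KulZ bound, *oxaD* is not transcribed.
So OxaD is not produced.
Required activator VelJ is absent, so *bexF* is not transcribed.
So BexF is not produced.
Required activator BexF is absent, so *fubW* is not transcribed.

OFF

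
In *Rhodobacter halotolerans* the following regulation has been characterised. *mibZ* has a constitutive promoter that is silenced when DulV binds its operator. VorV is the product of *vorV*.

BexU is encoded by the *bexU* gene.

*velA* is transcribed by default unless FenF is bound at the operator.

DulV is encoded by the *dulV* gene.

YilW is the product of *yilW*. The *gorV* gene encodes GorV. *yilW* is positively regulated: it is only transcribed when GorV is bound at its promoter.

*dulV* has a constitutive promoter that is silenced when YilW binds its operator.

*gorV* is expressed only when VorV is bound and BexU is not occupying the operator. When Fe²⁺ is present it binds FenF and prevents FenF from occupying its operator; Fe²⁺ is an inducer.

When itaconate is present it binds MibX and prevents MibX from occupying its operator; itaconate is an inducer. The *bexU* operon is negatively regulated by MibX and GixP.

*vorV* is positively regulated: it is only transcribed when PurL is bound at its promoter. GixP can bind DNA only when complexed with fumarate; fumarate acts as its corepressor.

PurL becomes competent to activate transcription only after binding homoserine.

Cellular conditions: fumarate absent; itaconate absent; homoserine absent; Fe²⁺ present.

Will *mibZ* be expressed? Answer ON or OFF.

OFF

Itaconate is absent, so MibX is active.
Fumarate is absent, so GixP is inactive.
With repressor MibX bound, *bexU* is not transcribed.
So BexU is not produced.
Homoserine is absent, so PurL is inactive.
Required activator PurL is absent, so *vorV* is not transcribed.
So VorV is not produced.
Required activator VorV is absent, so *gorV* is not transcribed.
So GorV is not produced.
Required activator GorV is absent, so *yilW* is not transcribed.
So YilW is not produced.
With no repressor bound, *dulV* is transcribed.
So DulV is produced and active.
With repressor DulV bound, *mibZ* is not transcribed.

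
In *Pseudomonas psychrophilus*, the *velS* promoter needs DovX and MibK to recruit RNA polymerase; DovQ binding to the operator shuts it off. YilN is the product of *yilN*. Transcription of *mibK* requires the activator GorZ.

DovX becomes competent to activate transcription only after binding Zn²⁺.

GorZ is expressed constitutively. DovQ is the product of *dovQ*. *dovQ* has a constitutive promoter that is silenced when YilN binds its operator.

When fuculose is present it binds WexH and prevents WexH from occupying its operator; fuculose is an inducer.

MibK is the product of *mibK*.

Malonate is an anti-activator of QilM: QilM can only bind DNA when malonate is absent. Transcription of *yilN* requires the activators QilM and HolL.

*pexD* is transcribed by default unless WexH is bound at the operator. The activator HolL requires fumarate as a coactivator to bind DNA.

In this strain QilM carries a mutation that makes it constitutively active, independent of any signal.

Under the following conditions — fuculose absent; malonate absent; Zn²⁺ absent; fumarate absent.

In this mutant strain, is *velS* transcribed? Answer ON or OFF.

OFF

Zn²⁺ is absent, so DovX is inactive.
GorZ is produced constitutively and is active.
No repressor is bound and GorZ is active, so *mibK* is transcribed.
So MibK is produced and active.
QilM is constitutively active in this strain.
Fumarate is absent, so HolL is inactive.
Required activator HolL is absent, so *yilN* is not transcribed.
So YilN is not produced.
With no repressor bound, *dovQ* is transcribed.
So DovQ is produced and active.
With repressor DovQ bound, *velS* is not transcribed.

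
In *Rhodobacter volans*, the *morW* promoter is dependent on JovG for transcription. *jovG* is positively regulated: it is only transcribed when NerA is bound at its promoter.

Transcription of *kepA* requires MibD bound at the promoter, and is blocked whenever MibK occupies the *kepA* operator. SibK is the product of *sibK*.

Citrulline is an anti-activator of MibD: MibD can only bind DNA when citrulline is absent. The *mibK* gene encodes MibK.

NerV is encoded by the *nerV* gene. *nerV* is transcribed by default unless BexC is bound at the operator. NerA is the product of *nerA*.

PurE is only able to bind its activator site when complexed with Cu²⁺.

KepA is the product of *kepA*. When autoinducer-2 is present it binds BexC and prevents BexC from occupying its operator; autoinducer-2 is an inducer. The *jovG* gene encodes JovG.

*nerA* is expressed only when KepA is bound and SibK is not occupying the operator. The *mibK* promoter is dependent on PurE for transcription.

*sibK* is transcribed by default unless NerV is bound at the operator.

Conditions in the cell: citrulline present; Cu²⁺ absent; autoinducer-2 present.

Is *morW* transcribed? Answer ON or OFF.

Cu²⁺ is absent, so PurE is inactive.
Required activator PurE is absent, so *mibK* is not transcribed.
So MibK is not produced.
Citrulline is present, so MibD is inactive.
Required activator MibD is absent, so *kepA* is not transcribed.
So KepA is not produced.
Autoinducer-2 is present, so BexC is inactive.
With no repressor bound, *nerV* is transcribed.
So NerV is produced and active.
With repressor NerV bound, *sibK* is not transcribed.
So SibK is not produced.
Required activator KepA is absent, so *nerA* is not transcribed.
So NerA is not produced.
Required activator NerA is absent, so *jovG* is not transcribed.
So JovG is not produced.
Required activator JovG is absent, so *morW* is not transcribed.

OFF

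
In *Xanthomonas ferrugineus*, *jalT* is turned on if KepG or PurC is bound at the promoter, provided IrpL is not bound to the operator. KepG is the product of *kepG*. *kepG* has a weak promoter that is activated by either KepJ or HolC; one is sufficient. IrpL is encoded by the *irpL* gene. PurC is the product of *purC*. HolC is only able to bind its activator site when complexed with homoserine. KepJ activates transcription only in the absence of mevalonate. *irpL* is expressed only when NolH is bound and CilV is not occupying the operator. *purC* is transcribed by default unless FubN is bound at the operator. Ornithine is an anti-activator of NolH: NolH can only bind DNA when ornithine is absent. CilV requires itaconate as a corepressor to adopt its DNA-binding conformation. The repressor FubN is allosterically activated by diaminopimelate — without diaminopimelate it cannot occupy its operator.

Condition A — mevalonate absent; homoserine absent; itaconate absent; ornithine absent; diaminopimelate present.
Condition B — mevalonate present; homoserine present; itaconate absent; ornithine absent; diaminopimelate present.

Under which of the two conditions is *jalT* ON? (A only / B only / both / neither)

neither

Condition A:
Mevalonate is absent, so KepJ is active.
Homoserine is absent, so HolC is inactive.
Activator KepJ is present, so *kepG* is transcribed.
So KepG is produced and active.
Itaconate is absent, so CilV is inactive.
Ornithine is absent, so NolH is active.
No repressor is bound and NolH is active, so *irpL* is transcribed.
So IrpL is produced and active.
Diaminopimelate is present, so FubN is active.
With repressor FubN bound, *purC* is not transcribed.
So PurC is not produced.
With repressor IrpL bound, *jalT* is not transcribed.
→ *jalT* is OFF in A.
Condition B:
Mevalonate is present, so KepJ is inactive.
Homoserine is present, so HolC is active.
Activator HolC is present, so *kepG* is transcribed.
So KepG is produced and active.
Itaconate is absent, so CilV is inactive.
Ornithine is absent, so NolH is active.
No repressor is bound and NolH is active, so *irpL* is transcribed.
So IrpL is produced and active.
Diaminopimelate is present, so FubN is active.
With repressor FubN bound, *purC* is not transcribed.
So PurC is not produced.
With repressor IrpL bound, *jalT* is not transcribed.
→ *jalT* is OFF in B.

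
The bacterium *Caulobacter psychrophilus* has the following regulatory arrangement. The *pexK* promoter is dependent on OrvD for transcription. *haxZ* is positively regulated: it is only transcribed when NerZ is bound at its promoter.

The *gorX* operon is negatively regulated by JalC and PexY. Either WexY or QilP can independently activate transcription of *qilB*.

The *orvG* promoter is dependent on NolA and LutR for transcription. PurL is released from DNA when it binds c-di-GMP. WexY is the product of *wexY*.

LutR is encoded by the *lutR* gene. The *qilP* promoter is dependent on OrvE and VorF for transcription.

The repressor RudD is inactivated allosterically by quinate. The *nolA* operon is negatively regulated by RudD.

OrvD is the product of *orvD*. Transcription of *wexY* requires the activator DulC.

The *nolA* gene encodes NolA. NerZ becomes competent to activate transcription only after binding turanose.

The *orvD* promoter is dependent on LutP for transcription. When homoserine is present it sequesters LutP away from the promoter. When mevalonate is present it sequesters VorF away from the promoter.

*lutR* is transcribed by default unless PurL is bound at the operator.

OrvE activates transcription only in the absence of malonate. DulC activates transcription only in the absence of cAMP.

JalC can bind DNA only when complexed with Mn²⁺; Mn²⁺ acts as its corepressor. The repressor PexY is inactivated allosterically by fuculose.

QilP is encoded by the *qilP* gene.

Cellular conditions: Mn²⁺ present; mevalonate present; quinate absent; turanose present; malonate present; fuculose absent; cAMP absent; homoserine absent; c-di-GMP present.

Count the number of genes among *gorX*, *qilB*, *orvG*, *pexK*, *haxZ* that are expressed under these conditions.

Mn²⁺ is present, so JalC is active.
Fuculose is absent, so PexY is active.
With repressor JalC bound, *gorX* is not transcribed.
→ *gorX* is OFF.
cAMP is absent, so DulC is active.
No repressor is bound and DulC is active, so *wexY* is transcribed.
So WexY is produced and active.
Malonate is present, so OrvE is inactive.
Mevalonate is present, so VorF is inactive.
Required activator OrvE is absent, so *qilP* is not transcribed.
So QilP is not produced.
Activator WexY is present, so *qilB* is transcribed.
→ *qilB* is ON.
Quinate is absent, so RudD is active.
With repressor RudD bound, *nolA* is not transcribed.
So NolA is not produced.
c-di-GMP is present, so PurL is inactive.
With no repressor bound, *lutR* is transcribed.
So LutR is produced and active.
Required activator NolA is absent, so *orvG* is not transcribed.
→ *orvG* is OFF.
Homoserine is absent, so LutP is active.
No repressor is bound and LutP is active, so *orvD* is transcribed.
So OrvD is produced and active.
No repressor is bound and OrvD is active, so *pexK* is transcribed.
→ *pexK* is ON.
Turanose is present, so NerZ is active.
No repressor is bound and NerZ is active, so *haxZ* is transcribed.
→ *haxZ* is ON.
3 of the 5 genes are transcribed.

3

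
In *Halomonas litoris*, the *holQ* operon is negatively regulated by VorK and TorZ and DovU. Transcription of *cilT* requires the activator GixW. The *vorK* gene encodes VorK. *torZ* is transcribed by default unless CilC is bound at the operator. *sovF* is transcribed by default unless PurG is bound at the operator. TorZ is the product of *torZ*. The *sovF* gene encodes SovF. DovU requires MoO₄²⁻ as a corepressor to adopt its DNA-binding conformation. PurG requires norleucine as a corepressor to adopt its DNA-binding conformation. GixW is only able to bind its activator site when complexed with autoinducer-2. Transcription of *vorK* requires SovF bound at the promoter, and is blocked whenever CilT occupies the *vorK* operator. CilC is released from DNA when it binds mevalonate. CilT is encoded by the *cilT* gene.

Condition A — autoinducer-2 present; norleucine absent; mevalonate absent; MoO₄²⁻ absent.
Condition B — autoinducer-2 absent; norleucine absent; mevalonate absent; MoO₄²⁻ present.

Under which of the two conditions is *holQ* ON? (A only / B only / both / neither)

Condition A:
Autoinducer-2 is present, so GixW is active.
No repressor is bound and GixW is active, so *cilT* is transcribed.
So CilT is produced and active.
Norleucine is absent, so PurG is inactive.
With no repressor bound, *sovF* is transcribed.
So SovF is produced and active.
With repressor CilT bound, *vorK* is not transcribed.
So VorK is not produced.
Mevalonate is absent, so CilC is active.
With repressor CilC bound, *torZ* is not transcribed.
So TorZ is not produced.
MoO₄²⁻ is absent, so DovU is inactive.
With no repressor bound, *holQ* is transcribed.
→ *holQ* is ON in A.
Condition B:
Autoinducer-2 is absent, so GixW is inactive.
Required activator GixW is absent, so *cilT* is not transcribed.
So CilT is not produced.
Norleucine is absent, so PurG is inactive.
With no repressor bound, *sovF* is transcribed.
So SovF is produced and active.
No repressor is bound and SovF is active, so *vorK* is transcribed.
So VorK is produced and active.
Mevalonate is absent, so CilC is active.
With repressor CilC bound, *torZ* is not transcribed.
So TorZ is not produced.
MoO₄²⁻ is present, so DovU is active.
With repressor VorK bound, *holQ* is not transcribed.
→ *holQ* is OFF in B.

A only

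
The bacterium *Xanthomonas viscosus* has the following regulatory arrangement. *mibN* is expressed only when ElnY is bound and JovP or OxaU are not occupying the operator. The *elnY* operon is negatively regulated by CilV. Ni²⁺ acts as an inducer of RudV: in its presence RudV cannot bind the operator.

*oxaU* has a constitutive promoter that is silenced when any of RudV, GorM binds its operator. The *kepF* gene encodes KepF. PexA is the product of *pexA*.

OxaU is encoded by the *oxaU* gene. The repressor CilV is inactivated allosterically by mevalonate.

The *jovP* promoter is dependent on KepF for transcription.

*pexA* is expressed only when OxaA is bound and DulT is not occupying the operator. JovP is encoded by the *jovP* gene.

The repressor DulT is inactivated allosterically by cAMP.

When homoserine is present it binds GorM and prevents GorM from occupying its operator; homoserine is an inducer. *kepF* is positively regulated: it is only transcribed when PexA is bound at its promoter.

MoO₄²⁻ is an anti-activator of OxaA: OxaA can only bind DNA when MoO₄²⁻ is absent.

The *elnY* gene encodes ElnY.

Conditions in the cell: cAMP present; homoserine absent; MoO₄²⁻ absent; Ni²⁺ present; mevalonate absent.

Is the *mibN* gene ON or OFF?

cAMP is present, so DulT is inactive.
MoO₄²⁻ is absent, so OxaA is active.
No repressor is bound and OxaA is active, so *pexA* is transcribed.
So PexA is produced and active.
No repressor is bound and PexA is active, so *kepF* is transcribed.
So KepF is produced and active.
No repressor is bound and KepF is active, so *jovP* is transcribed.
So JovP is produced and active.
Mevalonate is absent, so CilV is active.
With repressor CilV bound, *elnY* is not transcribed.
So ElnY is not produced.
Ni²⁺ is present, so RudV is inactive.
Homoserine is absent, so GorM is active.
With repressor GorM bound, *oxaU* is not transcribed.
So OxaU is not produced.
With repressor JovP bound, *mibN* is not transcribed.

OFF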